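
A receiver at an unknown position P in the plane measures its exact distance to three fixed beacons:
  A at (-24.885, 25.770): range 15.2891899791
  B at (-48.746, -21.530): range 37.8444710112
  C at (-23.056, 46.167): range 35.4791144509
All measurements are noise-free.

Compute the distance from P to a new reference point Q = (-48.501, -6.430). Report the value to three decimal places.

25.631

eq1: (x + 24.885)² + (y − 25.770)² = 15.2891899791²
eq2: (x + 48.746)² + (y + 21.530)² = 37.8444710112²
eq3: (x + 23.056)² + (y − 46.167)² = 35.4791144509²
eq2−eq3, eq2−eq1 (x²,y² cancel):
  51.380·x + 135.394·y = -3.305967
  47.722·x + 94.600·y = -357.912635
det = 51.380·94.600 − 135.394·47.722 = -1600.724468
x = (-3.305967·94.600 − 135.394·-357.912635) / -1600.724468 = -30.077930
y = (51.380·-357.912635 − -3.305967·47.722) / -1600.724468 = 11.389708
|P − Q| = √((-30.077930 − -48.501)² + (11.389708 − -6.430)²) = 25.631065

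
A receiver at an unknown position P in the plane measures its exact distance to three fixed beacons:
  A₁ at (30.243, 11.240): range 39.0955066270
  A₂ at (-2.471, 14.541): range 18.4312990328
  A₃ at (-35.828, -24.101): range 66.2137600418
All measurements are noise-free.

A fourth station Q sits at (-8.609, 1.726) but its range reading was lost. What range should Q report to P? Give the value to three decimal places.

31.884

eq1: (x − 30.243)² + (y − 11.240)² = 39.0955066270²
eq2: (x + 2.471)² + (y − 14.541)² = 18.4312990328²
eq3: (x + 35.828)² + (y + 24.101)² = 66.2137600418²
eq3−eq1, eq3−eq2 (x²,y² cancel):
  132.142·x + 70.682·y = 2032.276244
  66.714·x + 77.284·y = 2397.591972
det = 132.142·77.284 − 70.682·66.714 = 5496.983380
x = (2032.276244·77.284 − 70.682·2397.591972) / 5496.983380 = -2.256539
y = (132.142·2397.591972 − 2032.276244·66.714) / 5496.983380 = 32.971051
|P − Q| = √((-2.256539 − -8.609)² + (32.971051 − 1.726)²) = 31.884275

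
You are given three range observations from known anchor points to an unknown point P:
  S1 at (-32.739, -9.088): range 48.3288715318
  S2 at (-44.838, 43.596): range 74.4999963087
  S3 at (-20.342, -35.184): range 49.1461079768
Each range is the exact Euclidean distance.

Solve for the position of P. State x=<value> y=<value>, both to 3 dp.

x=14.896 y=-0.925

eq1: (x + 32.739)² + (y + 9.088)² = 48.3288715318²
eq2: (x + 44.838)² + (y − 43.596)² = 74.4999963087²
eq3: (x + 20.342)² + (y + 35.184)² = 49.1461079768²
eq3−eq2, eq3−eq1 (x²,y² cancel):
  -48.992·x + 157.560·y = -875.562881
  -24.794·x + 52.192·y = -417.616849
det = -48.992·52.192 − 157.560·-24.794 = 1349.552176
x = (-875.562881·52.192 − 157.560·-417.616849) / 1349.552176 = 14.895558
y = (-48.992·-417.616849 − -875.562881·-24.794) / 1349.552176 = -0.925360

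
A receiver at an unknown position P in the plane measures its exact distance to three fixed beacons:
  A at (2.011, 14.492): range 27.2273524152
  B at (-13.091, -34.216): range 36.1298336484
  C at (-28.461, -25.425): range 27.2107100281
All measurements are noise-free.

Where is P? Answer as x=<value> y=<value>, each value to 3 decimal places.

eq1: (x − 2.011)² + (y − 14.492)² = 27.2273524152²
eq2: (x + 13.091)² + (y + 34.216)² = 36.1298336484²
eq3: (x + 28.461)² + (y + 25.425)² = 27.2107100281²
eq1−eq2, eq1−eq3 (x²,y² cancel):
  -30.204·x − 97.416·y = 564.010592
  -60.944·x − 79.834·y = 1243.302940
det = -30.204·-79.834 − -97.416·-60.944 = -3525.614568
x = (564.010592·-79.834 − -97.416·1243.302940) / -3525.614568 = -21.582160
y = (-30.204·1243.302940 − 564.010592·-60.944) / -3525.614568 = 0.901874

x=-21.582 y=0.902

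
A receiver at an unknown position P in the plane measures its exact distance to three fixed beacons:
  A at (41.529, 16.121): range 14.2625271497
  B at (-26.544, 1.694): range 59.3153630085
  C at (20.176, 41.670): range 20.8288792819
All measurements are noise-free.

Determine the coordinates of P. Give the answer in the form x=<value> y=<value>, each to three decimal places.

eq1: (x − 41.529)² + (y − 16.121)² = 14.2625271497²
eq2: (x + 26.544)² + (y − 1.694)² = 59.3153630085²
eq3: (x − 20.176)² + (y − 41.670)² = 20.8288792819²
eq2−eq3, eq2−eq1 (x²,y² cancel):
  93.440·x + 79.952·y = 4520.476381
  136.146·x + 28.854·y = 4591.983518
det = 93.440·28.854 − 79.952·136.146 = -8189.027232
x = (4520.476381·28.854 − 79.952·4591.983518) / -8189.027232 = 28.905074
y = (93.440·4591.983518 − 4520.476381·136.146) / -8189.027232 = 22.758483

x=28.905 y=22.758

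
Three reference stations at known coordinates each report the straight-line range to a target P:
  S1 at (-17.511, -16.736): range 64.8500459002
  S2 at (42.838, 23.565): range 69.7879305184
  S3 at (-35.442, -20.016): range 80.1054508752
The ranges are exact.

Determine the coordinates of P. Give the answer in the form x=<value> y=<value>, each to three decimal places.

x=40.272 y=-46.176

eq1: (x + 17.511)² + (y + 16.736)² = 64.8500459002²
eq2: (x − 42.838)² + (y − 23.565)² = 69.7879305184²
eq3: (x + 35.442)² + (y + 20.016)² = 80.1054508752²
eq2−eq3, eq2−eq1 (x²,y² cancel):
  -156.560·x − 87.162·y = -2280.155863
  -120.698·x − 80.602·y = -1138.847859
det = -156.560·-80.602 − -87.162·-120.698 = 2098.770044
x = (-2280.155863·-80.602 − -87.162·-1138.847859) / 2098.770044 = 40.271618
y = (-156.560·-1138.847859 − -2280.155863·-120.698) / 2098.770044 = -46.175726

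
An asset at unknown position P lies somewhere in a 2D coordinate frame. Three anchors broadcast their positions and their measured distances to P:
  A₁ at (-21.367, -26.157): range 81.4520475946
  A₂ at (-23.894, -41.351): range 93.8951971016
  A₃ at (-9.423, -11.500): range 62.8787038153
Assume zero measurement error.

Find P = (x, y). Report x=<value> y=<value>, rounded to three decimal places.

x=39.766 y=27.669

eq1: (x + 21.367)² + (y + 26.157)² = 81.4520475946²
eq2: (x + 23.894)² + (y + 41.351)² = 93.8951971016²
eq3: (x + 9.423)² + (y + 11.500)² = 62.8787038153²
eq3−eq1, eq3−eq2 (x²,y² cancel):
  -23.888·x − 29.314·y = -1761.010255
  -28.942·x − 59.702·y = -2802.791137
det = -23.888·-59.702 − -29.314·-28.942 = 577.755588
x = (-1761.010255·-59.702 − -29.314·-2802.791137) / 577.755588 = 39.765630
y = (-23.888·-2802.791137 − -1761.010255·-28.942) / 577.755588 = 27.668994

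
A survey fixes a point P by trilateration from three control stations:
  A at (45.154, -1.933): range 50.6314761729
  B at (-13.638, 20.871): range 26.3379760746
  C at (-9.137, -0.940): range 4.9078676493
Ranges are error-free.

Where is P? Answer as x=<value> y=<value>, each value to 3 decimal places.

eq1: (x − 45.154)² + (y + 1.933)² = 50.6314761729²
eq2: (x + 13.638)² + (y − 20.871)² = 26.3379760746²
eq3: (x + 9.137)² + (y + 0.940)² = 4.9078676493²
eq1−eq3, eq1−eq2 (x²,y² cancel):
  -108.582·x + 1.986·y = 581.207379
  -117.584·x + 45.608·y = 448.830876
det = -108.582·45.608 − 1.986·-117.584 = -4718.686032
x = (581.207379·45.608 − 1.986·448.830876) / -4718.686032 = -5.428699
y = (-108.582·448.830876 − 581.207379·-117.584) / -4718.686032 = -4.154914

x=-5.429 y=-4.155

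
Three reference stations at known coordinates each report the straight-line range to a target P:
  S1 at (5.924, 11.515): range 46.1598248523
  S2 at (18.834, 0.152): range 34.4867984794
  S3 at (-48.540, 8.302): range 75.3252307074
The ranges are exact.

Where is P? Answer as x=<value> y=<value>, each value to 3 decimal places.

x=13.808 y=-33.967

eq1: (x − 5.924)² + (y − 11.515)² = 46.1598248523²
eq2: (x − 18.834)² + (y − 0.152)² = 34.4867984794²
eq3: (x + 48.540)² + (y − 8.302)² = 75.3252307074²
eq3−eq1, eq3−eq2 (x²,y² cancel):
  108.928·x + 6.426·y = 1285.795148
  134.748·x − 16.300·y = 2414.238968
det = 108.928·-16.300 − 6.426·134.748 = -2641.417048
x = (1285.795148·-16.300 − 6.426·2414.238968) / -2641.417048 = 13.807877
y = (108.928·2414.238968 − 1285.795148·134.748) / -2641.417048 = -33.966578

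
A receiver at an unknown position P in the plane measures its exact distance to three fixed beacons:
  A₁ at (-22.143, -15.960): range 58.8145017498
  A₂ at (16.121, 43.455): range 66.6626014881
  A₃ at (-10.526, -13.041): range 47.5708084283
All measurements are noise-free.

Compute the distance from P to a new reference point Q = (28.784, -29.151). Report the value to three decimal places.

eq1: (x + 22.143)² + (y + 15.960)² = 58.8145017498²
eq2: (x − 16.121)² + (y − 43.455)² = 66.6626014881²
eq3: (x + 10.526)² + (y + 13.041)² = 47.5708084283²
eq1−eq3, eq1−eq2 (x²,y² cancel):
  23.234·x + 5.838·y = 731.994110
  76.528·x + 118.830·y = 418.432796
det = 23.234·118.830 − 5.838·76.528 = 2314.125756
x = (731.994110·118.830 − 5.838·418.432796) / 2314.125756 = 36.532176
y = (23.234·418.432796 − 731.994110·76.528) / 2314.125756 = -20.005904
|P − Q| = √((36.532176 − 28.784)² + (-20.005904 − -29.151)²) = 11.986117

11.986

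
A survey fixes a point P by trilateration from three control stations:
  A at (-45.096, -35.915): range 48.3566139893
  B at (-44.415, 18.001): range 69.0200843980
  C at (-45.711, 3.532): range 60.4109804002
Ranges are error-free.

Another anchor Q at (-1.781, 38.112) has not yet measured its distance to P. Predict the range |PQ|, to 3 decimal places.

eq1: (x + 45.096)² + (y + 35.915)² = 48.3566139893²
eq2: (x + 44.415)² + (y − 18.001)² = 69.0200843980²
eq3: (x + 45.711)² + (y − 3.532)² = 60.4109804002²
eq3−eq2, eq3−eq1 (x²,y² cancel):
  2.592·x + 28.938·y = -919.527816
  1.230·x − 78.894·y = 2532.690332
det = 2.592·-78.894 − 28.938·1.230 = -240.086988
x = (-919.527816·-78.894 − 28.938·2532.690332) / -240.086988 = 3.106230
y = (2.592·2532.690332 − -919.527816·1.230) / -240.086988 = -32.054018
|P − Q| = √((3.106230 − -1.781)² + (-32.054018 − 38.112)²) = 70.336015

70.336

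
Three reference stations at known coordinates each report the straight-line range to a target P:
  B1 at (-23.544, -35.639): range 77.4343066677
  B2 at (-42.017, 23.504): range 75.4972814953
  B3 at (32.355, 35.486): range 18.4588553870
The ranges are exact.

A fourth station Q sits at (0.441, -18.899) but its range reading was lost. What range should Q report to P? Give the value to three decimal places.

eq1: (x + 23.544)² + (y + 35.639)² = 77.4343066677²
eq2: (x + 42.017)² + (y − 23.504)² = 75.4972814953²
eq3: (x − 32.355)² + (y − 35.486)² = 18.4588553870²
eq2−eq3, eq2−eq1 (x²,y² cancel):
  148.744·x + 23.964·y = 5347.346087
  36.946·x − 118.286·y = -789.640384
det = 148.744·-118.286 − 23.964·36.946 = -18479.706728
x = (5347.346087·-118.286 − 23.964·-789.640384) / -18479.706728 = 33.203624
y = (148.744·-789.640384 − 5347.346087·36.946) / -18479.706728 = 17.046662
|P − Q| = √((33.203624 − 0.441)² + (17.046662 − -18.899)²) = 48.636202

48.636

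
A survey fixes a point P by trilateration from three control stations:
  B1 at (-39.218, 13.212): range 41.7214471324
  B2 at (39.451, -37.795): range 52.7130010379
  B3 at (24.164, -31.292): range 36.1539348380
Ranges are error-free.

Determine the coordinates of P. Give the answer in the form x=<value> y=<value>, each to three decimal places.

x=-7.576 y=-13.982

eq1: (x + 39.218)² + (y − 13.212)² = 41.7214471324²
eq2: (x − 39.451)² + (y + 37.795)² = 52.7130010379²
eq3: (x − 24.164)² + (y + 31.292)² = 36.1539348380²
eq3−eq2, eq3−eq1 (x²,y² cancel):
  30.574·x − 13.006·y = -49.798208
  -126.764·x + 89.008·y = -284.051839
det = 30.574·89.008 − -13.006·-126.764 = 1072.638008
x = (-49.798208·89.008 − -13.006·-284.051839) / 1072.638008 = -7.576477
y = (30.574·-284.051839 − -49.798208·-126.764) / 1072.638008 = -13.981624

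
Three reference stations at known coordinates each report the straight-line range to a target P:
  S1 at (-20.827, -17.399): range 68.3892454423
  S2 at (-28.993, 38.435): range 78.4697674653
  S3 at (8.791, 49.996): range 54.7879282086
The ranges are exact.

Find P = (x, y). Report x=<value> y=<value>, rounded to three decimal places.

x=42.988 y=7.191

eq1: (x + 20.827)² + (y + 17.399)² = 68.3892454423²
eq2: (x + 28.993)² + (y − 38.435)² = 78.4697674653²
eq3: (x − 8.791)² + (y − 49.996)² = 54.7879282086²
eq3−eq2, eq3−eq1 (x²,y² cancel):
  -75.568·x − 23.122·y = -3414.825752
  -59.236·x − 134.790·y = -3515.764382
det = -75.568·-134.790 − -23.122·-59.236 = 8816.155928
x = (-3414.825752·-134.790 − -23.122·-3515.764382) / 8816.155928 = 42.988448
y = (-75.568·-3515.764382 − -3414.825752·-59.236) / 8816.155928 = 7.191191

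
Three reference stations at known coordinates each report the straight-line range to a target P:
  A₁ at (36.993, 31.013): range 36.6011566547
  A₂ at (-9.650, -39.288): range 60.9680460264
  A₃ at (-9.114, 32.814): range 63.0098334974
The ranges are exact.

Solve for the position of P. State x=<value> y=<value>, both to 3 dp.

x=41.010 y=-5.367

eq1: (x − 36.993)² + (y − 31.013)² = 36.6011566547²
eq2: (x + 9.650)² + (y + 39.288)² = 60.9680460264²
eq3: (x + 9.114)² + (y − 32.814)² = 63.0098334974²
eq3−eq1, eq3−eq2 (x²,y² cancel):
  92.214·x − 3.602·y = 3801.059075
  -1.072·x − 144.204·y = 729.982333
det = 92.214·-144.204 − -3.602·-1.072 = -13301.489000
x = (3801.059075·-144.204 − -3.602·729.982333) / -13301.489000 = 41.010335
y = (92.214·729.982333 − 3801.059075·-1.072) / -13301.489000 = -5.367018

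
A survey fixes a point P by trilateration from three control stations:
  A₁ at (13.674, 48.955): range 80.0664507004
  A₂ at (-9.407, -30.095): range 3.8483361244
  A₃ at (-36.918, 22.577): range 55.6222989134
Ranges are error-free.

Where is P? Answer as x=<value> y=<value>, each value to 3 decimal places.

x=-11.681 y=-26.991

eq1: (x − 13.674)² + (y − 48.955)² = 80.0664507004²
eq2: (x + 9.407)² + (y + 30.095)² = 3.8483361244²
eq3: (x + 36.918)² + (y − 22.577)² = 55.6222989134²
eq2−eq1, eq2−eq3 (x²,y² cancel):
  46.162·x + 158.100·y = -4806.457210
  -55.022·x + 105.344·y = -2200.571466
det = 46.162·105.344 − 158.100·-55.022 = 13561.867928
x = (-4806.457210·105.344 − 158.100·-2200.571466) / 13561.867928 = -11.681361
y = (46.162·-2200.571466 − -4806.457210·-55.022) / 13561.867928 = -26.990653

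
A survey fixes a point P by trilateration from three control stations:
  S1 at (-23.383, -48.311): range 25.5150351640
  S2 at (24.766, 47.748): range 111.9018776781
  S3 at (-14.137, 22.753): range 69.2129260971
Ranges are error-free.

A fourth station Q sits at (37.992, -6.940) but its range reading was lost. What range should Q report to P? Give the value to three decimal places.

eq1: (x + 23.383)² + (y + 48.311)² = 25.5150351640²
eq2: (x − 24.766)² + (y − 47.748)² = 111.9018776781²
eq3: (x + 14.137)² + (y − 22.753)² = 69.2129260971²
eq3−eq2, eq3−eq1 (x²,y² cancel):
  77.806·x + 49.990·y = -5555.928607
  -18.492·x − 142.128·y = 6302.575751
det = 77.806·-142.128 − 49.990·-18.492 = -10133.996088
x = (-5555.928607·-142.128 − 49.990·6302.575751) / -10133.996088 = -46.831206
y = (77.806·6302.575751 − -5555.928607·-18.492) / -10133.996088 = -38.251246
|P − Q| = √((-46.831206 − 37.992)² + (-38.251246 − -6.940)²) = 90.417755

90.418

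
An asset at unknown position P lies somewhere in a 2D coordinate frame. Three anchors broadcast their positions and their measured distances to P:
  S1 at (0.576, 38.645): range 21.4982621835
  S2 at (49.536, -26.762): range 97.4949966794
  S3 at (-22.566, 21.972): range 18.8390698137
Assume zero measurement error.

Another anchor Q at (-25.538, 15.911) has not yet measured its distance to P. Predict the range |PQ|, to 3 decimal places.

eq1: (x − 0.576)² + (y − 38.645)² = 21.4982621835²
eq2: (x − 49.536)² + (y + 26.762)² = 97.4949966794²
eq3: (x + 22.566)² + (y − 21.972)² = 18.8390698137²
eq2−eq3, eq2−eq1 (x²,y² cancel):
  -144.204·x + 97.468·y = 6972.337026
  -97.920·x + 130.814·y = 7366.846962
det = -144.204·130.814 − 97.468·-97.920 = -9319.835496
x = (6972.337026·130.814 − 97.468·7366.846962) / -9319.835496 = -20.820910
y = (-144.204·7366.846962 − 6972.337026·-97.920) / -9319.835496 = 40.730071
|P − Q| = √((-20.820910 − -25.538)² + (40.730071 − 15.911)²) = 25.263357

25.263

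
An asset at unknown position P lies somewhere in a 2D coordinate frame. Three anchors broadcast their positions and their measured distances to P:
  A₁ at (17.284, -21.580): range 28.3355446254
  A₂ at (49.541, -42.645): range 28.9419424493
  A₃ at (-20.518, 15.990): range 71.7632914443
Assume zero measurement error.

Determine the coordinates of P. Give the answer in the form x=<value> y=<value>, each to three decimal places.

eq1: (x − 17.284)² + (y + 21.580)² = 28.3355446254²
eq2: (x − 49.541)² + (y + 42.645)² = 28.9419424493²
eq3: (x + 20.518)² + (y − 15.990)² = 71.7632914443²
eq1−eq2, eq1−eq3 (x²,y² cancel):
  64.514·x − 42.130·y = 3473.740706
  -75.604·x + 75.140·y = -4434.831542
det = 64.514·75.140 − -42.130·-75.604 = 1662.385440
x = (3473.740706·75.140 − -42.130·-4434.831542) / 1662.385440 = 44.621074
y = (64.514·-4434.831542 − 3473.740706·-75.604) / 1662.385440 = -14.124299

x=44.621 y=-14.124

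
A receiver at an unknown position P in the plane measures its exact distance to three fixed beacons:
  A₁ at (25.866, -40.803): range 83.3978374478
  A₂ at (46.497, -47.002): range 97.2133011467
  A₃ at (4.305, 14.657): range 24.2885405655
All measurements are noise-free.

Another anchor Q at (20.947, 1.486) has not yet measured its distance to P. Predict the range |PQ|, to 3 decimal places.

42.409

eq1: (x − 25.866)² + (y + 40.803)² = 83.3978374478²
eq2: (x − 46.497)² + (y + 47.002)² = 97.2133011467²
eq3: (x − 4.305)² + (y − 14.657)² = 24.2885405655²
eq1−eq3, eq1−eq2 (x²,y² cancel):
  -43.122·x + 110.920·y = 4264.691997
  41.262·x − 12.398·y = -458.002381
det = -43.122·-12.398 − 110.920·41.262 = -4042.154484
x = (4264.691997·-12.398 − 110.920·-458.002381) / -4042.154484 = 0.512605
y = (-43.122·-458.002381 − 4264.691997·41.262) / -4042.154484 = 38.647643
|P − Q| = √((0.512605 − 20.947)² + (38.647643 − 1.486)²) = 42.409341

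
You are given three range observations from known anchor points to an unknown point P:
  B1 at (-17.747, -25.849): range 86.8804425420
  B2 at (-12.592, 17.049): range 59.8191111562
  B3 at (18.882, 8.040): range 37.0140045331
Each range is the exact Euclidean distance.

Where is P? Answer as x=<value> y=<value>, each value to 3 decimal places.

x=44.566 y=34.693

eq1: (x + 17.747)² + (y + 25.849)² = 86.8804425420²
eq2: (x + 12.592)² + (y − 17.049)² = 59.8191111562²
eq3: (x − 18.882)² + (y − 8.040)² = 37.0140045331²
eq1−eq2, eq1−eq3 (x²,y² cancel):
  10.310·x + 85.796·y = 3435.985292
  73.258·x + 67.778·y = 5616.219479
det = 10.310·67.778 − 85.796·73.258 = -5586.452188
x = (3435.985292·67.778 − 85.796·5616.219479) / -5586.452188 = 44.565844
y = (10.310·5616.219479 − 3435.985292·73.258) / -5586.452188 = 34.692893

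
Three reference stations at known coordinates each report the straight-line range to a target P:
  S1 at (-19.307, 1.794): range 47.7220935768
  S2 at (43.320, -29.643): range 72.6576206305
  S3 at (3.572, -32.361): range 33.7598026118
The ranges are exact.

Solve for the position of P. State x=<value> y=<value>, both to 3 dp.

x=-27.654 y=-45.192

eq1: (x + 19.307)² + (y − 1.794)² = 47.7220935768²
eq2: (x − 43.320)² + (y + 29.643)² = 72.6576206305²
eq3: (x − 3.572)² + (y + 32.361)² = 33.7598026118²
eq3−eq1, eq3−eq2 (x²,y² cancel):
  -45.758·x + 68.310·y = -1821.688763
  79.496·x + 5.436·y = -2444.069219
det = -45.758·5.436 − 68.310·79.496 = -5679.112248
x = (-1821.688763·5.436 − 68.310·-2444.069219) / -5679.112248 = -27.654264
y = (-45.758·-2444.069219 − -1821.688763·79.496) / -5679.112248 = -45.192396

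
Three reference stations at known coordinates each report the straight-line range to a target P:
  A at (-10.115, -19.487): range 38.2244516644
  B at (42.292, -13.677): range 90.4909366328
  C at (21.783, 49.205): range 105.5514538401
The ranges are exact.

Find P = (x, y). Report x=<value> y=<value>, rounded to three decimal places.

x=-46.463 y=-31.316

eq1: (x + 10.115)² + (y + 19.487)² = 38.2244516644²
eq2: (x − 42.292)² + (y + 13.677)² = 90.4909366328²
eq3: (x − 21.783)² + (y − 49.205)² = 105.5514538401²
eq1−eq2, eq1−eq3 (x²,y² cancel):
  104.814·x + 11.620·y = -5233.883709
  63.796·x + 137.384·y = -7266.425983
det = 104.814·137.384 − 11.620·63.796 = 13658.457056
x = (-5233.883709·137.384 − 11.620·-7266.425983) / 13658.457056 = -46.463228
y = (104.814·-7266.425983 − -5233.883709·63.796) / 13658.457056 = -31.315567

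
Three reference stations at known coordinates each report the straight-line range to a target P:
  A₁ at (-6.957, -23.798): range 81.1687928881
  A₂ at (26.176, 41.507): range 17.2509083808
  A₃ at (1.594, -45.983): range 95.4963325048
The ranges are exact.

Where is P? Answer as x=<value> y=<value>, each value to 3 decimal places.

x=43.352 y=39.900

eq1: (x + 6.957)² + (y + 23.798)² = 81.1687928881²
eq2: (x − 26.176)² + (y − 41.507)² = 17.2509083808²
eq3: (x − 1.594)² + (y + 45.983)² = 95.4963325048²
eq3−eq1, eq3−eq2 (x²,y² cancel):
  -17.102·x + 44.370·y = 1028.944111
  49.164·x + 174.980·y = 9112.992582
det = -17.102·174.980 − 44.370·49.164 = -5173.914640
x = (1028.944111·174.980 − 44.370·9112.992582) / -5173.914640 = 43.351863
y = (-17.102·9112.992582 − 1028.944111·49.164) / -5173.914640 = 39.899655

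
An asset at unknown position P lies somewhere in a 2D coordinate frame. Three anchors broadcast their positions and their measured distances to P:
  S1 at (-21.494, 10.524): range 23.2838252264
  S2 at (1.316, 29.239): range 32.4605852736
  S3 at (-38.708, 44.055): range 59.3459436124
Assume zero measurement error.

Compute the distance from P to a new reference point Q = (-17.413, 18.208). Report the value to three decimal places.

25.900

eq1: (x + 21.494)² + (y − 10.524)² = 23.2838252264²
eq2: (x − 1.316)² + (y − 29.239)² = 32.4605852736²
eq3: (x + 38.708)² + (y − 44.055)² = 59.3459436124²
eq2−eq3, eq2−eq1 (x²,y² cancel):
  -80.048·x + 29.632·y = 114.249885
  -45.620·x − 37.430·y = 227.648714
det = -80.048·-37.430 − 29.632·-45.620 = 4348.008480
x = (114.249885·-37.430 − 29.632·227.648714) / 4348.008480 = -2.534967
y = (-80.048·227.648714 − 114.249885·-45.620) / 4348.008480 = -2.992346
|P − Q| = √((-2.534967 − -17.413)² + (-2.992346 − 18.208)²) = 25.900010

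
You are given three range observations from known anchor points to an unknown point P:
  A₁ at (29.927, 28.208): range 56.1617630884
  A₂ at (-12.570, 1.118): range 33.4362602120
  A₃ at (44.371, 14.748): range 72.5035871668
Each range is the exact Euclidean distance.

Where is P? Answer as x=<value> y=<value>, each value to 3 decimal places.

x=-26.127 y=31.682

eq1: (x − 29.927)² + (y − 28.208)² = 56.1617630884²
eq2: (x + 12.570)² + (y − 1.118)² = 33.4362602120²
eq3: (x − 44.371)² + (y − 14.748)² = 72.5035871668²
eq1−eq2, eq1−eq3 (x²,y² cancel):
  -84.994·x − 54.180·y = 504.098367
  28.888·x − 26.920·y = -1607.653967
det = -84.994·-26.920 − -54.180·28.888 = 3853.190320
x = (504.098367·-26.920 − -54.180·-1607.653967) / 3853.190320 = -26.127186
y = (-84.994·-1607.653967 − 504.098367·28.888) / 3853.190320 = 31.682460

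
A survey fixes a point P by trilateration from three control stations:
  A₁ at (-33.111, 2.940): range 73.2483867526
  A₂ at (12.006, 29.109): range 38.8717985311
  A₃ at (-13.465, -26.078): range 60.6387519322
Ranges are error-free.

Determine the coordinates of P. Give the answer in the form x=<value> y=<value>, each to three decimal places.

eq1: (x + 33.111)² + (y − 2.940)² = 73.2483867526²
eq2: (x − 12.006)² + (y − 29.109)² = 38.8717985311²
eq3: (x + 13.465)² + (y + 26.078)² = 60.6387519322²
eq2−eq1, eq2−eq3 (x²,y² cancel):
  -90.234·x − 52.338·y = -3740.805437
  -50.942·x − 110.374·y = -2296.151123
det = -90.234·-110.374 − -52.338·-50.942 = 7293.285120
x = (-3740.805437·-110.374 − -52.338·-2296.151123) / 7293.285120 = 40.134411
y = (-90.234·-2296.151123 − -3740.805437·-50.942) / 7293.285120 = 2.279739

x=40.134 y=2.280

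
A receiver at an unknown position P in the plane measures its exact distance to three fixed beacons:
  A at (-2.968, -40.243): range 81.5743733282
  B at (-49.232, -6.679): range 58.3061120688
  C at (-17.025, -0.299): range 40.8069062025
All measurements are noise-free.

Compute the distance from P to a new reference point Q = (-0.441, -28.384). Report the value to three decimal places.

eq1: (x + 2.968)² + (y + 40.243)² = 81.5743733282²
eq2: (x + 49.232)² + (y + 6.679)² = 58.3061120688²
eq3: (x + 17.025)² + (y + 0.299)² = 40.8069062025²
eq3−eq2, eq3−eq1 (x²,y² cancel):
  -64.414·x − 12.760·y = 444.059728
  28.114·x − 79.888·y = -3650.806743
det = -64.414·-79.888 − -12.760·28.114 = 5504.640272
x = (444.059728·-79.888 − -12.760·-3650.806743) / 5504.640272 = -14.907302
y = (-64.414·-3650.806743 − 444.059728·28.114) / 5504.640272 = 40.452920
|P − Q| = √((-14.907302 − -0.441)² + (40.452920 − -28.384)²) = 70.340567

70.341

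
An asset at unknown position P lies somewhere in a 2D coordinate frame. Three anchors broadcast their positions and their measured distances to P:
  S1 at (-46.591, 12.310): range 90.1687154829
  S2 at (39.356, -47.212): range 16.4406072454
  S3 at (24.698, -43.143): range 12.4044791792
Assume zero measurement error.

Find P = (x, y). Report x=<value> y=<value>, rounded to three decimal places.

x=31.500 y=-32.770

eq1: (x + 46.591)² + (y − 12.310)² = 90.1687154829²
eq2: (x − 39.356)² + (y + 47.212)² = 16.4406072454²
eq3: (x − 24.698)² + (y + 43.143)² = 12.4044791792²
eq1−eq2, eq1−eq3 (x²,y² cancel):
  171.894·x − 119.044·y = 9315.713984
  142.578·x − 110.906·y = 8125.578420
det = 171.894·-110.906 − -119.044·142.578 = -2091.020532
x = (9315.713984·-110.906 − -119.044·8125.578420) / -2091.020532 = 31.500034
y = (171.894·8125.578420 − 9315.713984·142.578) / -2091.020532 = -32.769792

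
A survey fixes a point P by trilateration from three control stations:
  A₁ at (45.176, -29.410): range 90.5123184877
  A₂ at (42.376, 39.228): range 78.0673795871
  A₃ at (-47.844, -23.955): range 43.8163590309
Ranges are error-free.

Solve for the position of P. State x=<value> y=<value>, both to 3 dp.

eq1: (x − 45.176)² + (y + 29.410)² = 90.5123184877²
eq2: (x − 42.376)² + (y − 39.228)² = 78.0673795871²
eq3: (x + 47.844)² + (y + 23.955)² = 43.8163590309²
eq2−eq3, eq2−eq1 (x²,y² cancel):
  -180.440·x − 126.366·y = 3702.971438
  5.600·x − 137.276·y = -2526.706326
det = -180.440·-137.276 − -126.366·5.600 = 25477.731040
x = (3702.971438·-137.276 − -126.366·-2526.706326) / 25477.731040 = -32.484010
y = (-180.440·-2526.706326 − 3702.971438·5.600) / 25477.731040 = 17.080887

x=-32.484 y=17.081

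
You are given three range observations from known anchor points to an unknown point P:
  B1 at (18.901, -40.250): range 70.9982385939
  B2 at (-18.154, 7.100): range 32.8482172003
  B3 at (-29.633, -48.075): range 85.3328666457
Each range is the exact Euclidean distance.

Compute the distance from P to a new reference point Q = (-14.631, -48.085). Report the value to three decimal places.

80.275

eq1: (x − 18.901)² + (y + 40.250)² = 70.9982385939²
eq2: (x + 18.154)² + (y − 7.100)² = 32.8482172003²
eq3: (x + 29.633)² + (y + 48.075)² = 85.3328666457²
eq1−eq3, eq1−eq2 (x²,y² cancel):
  -97.068·x − 15.650·y = -1028.938234
  -74.110·x + 94.700·y = 2364.411925
det = -97.068·94.700 − -15.650·-74.110 = -10352.161100
x = (-1028.938234·94.700 − -15.650·2364.411925) / -10352.161100 = 5.838144
y = (-97.068·2364.411925 − -1028.938234·-74.110) / -10352.161100 = 29.536185
|P − Q| = √((5.838144 − -14.631)² + (29.536185 − -48.085)²) = 80.274742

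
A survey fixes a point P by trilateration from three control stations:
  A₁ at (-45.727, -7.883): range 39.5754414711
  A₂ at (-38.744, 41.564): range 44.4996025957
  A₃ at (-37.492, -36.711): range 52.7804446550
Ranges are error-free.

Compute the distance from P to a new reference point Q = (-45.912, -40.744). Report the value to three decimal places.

60.872

eq1: (x + 45.727)² + (y + 7.883)² = 39.5754414711²
eq2: (x + 38.744)² + (y − 41.564)² = 44.4996025957²
eq3: (x + 37.492)² + (y + 36.711)² = 52.7804446550²
eq1−eq3, eq1−eq2 (x²,y² cancel):
  16.470·x − 57.656·y = -619.312403
  13.966·x + 98.894·y = 661.564350
det = 16.470·98.894 − -57.656·13.966 = 2434.007876
x = (-619.312403·98.894 − -57.656·661.564350) / 2434.007876 = -9.491804
y = (16.470·661.564350 − -619.312403·13.966) / 2434.007876 = 8.030082
|P − Q| = √((-9.491804 − -45.912)² + (8.030082 − -40.744)²) = 60.871518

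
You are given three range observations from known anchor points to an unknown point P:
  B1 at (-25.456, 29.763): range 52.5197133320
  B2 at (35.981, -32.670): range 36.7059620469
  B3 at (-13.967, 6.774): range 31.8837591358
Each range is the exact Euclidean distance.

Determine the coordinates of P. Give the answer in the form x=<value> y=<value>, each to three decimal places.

x=16.869 y=-1.332

eq1: (x + 25.456)² + (y − 29.763)² = 52.5197133320²
eq2: (x − 35.981)² + (y + 32.670)² = 36.7059620469²
eq3: (x + 13.967)² + (y − 6.774)² = 31.8837591358²
eq3−eq1, eq3−eq2 (x²,y² cancel):
  -22.978·x + 45.978·y = -448.866252
  99.896·x − 78.888·y = 1790.243543
det = -22.978·-78.888 − 45.978·99.896 = -2780.329824
x = (-448.866252·-78.888 − 45.978·1790.243543) / -2780.329824 = 16.869098
y = (-22.978·1790.243543 − -448.866252·99.896) / -2780.329824 = -1.332118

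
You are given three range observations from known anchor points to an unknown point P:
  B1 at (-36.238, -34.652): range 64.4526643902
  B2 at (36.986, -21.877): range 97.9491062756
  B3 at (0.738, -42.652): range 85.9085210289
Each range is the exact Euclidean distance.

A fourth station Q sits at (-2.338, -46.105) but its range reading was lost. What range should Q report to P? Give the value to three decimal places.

87.200

eq1: (x + 36.238)² + (y + 34.652)² = 64.4526643902²
eq2: (x − 36.986)² + (y + 21.877)² = 97.9491062756²
eq3: (x − 0.738)² + (y + 42.652)² = 85.9085210289²
eq1−eq3, eq1−eq2 (x²,y² cancel):
  73.952·x − 16.000·y = -3920.344038
  146.448·x + 25.550·y = -6107.267896
det = 73.952·25.550 − -16.000·146.448 = 4232.641600
x = (-3920.344038·25.550 − -16.000·-6107.267896) / 4232.641600 = -46.751201
y = (73.952·-6107.267896 − -3920.344038·146.448) / 4232.641600 = 28.937453
|P − Q| = √((-46.751201 − -2.338)² + (28.937453 − -46.105)²) = 87.200356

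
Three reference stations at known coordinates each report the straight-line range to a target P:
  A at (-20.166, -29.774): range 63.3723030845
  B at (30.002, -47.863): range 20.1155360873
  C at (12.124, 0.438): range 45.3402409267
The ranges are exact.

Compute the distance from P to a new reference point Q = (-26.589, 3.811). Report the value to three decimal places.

78.680

eq1: (x + 20.166)² + (y + 29.774)² = 63.3723030845²
eq2: (x − 30.002)² + (y + 47.863)² = 20.1155360873²
eq3: (x − 12.124)² + (y − 0.438)² = 45.3402409267²
eq1−eq2, eq1−eq3 (x²,y² cancel):
  100.336·x − 36.178·y = 5509.242147
  64.580·x + 60.424·y = 814.335939
det = 100.336·60.424 − -36.178·64.580 = 8399.077704
x = (5509.242147·60.424 − -36.178·814.335939) / 8399.077704 = 43.141819
y = (100.336·814.335939 − 5509.242147·64.580) / 8399.077704 = -32.632112
|P − Q| = √((43.141819 − -26.589)² + (-32.632112 − 3.811)²) = 78.679652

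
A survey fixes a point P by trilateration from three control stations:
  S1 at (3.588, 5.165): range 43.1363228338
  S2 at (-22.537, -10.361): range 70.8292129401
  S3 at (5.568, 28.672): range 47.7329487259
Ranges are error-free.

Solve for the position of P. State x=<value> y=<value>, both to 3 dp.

eq1: (x − 3.588)² + (y − 5.165)² = 43.1363228338²
eq2: (x + 22.537)² + (y + 10.361)² = 70.8292129401²
eq3: (x − 5.568)² + (y − 28.672)² = 47.7329487259²
eq1−eq3, eq1−eq2 (x²,y² cancel):
  3.960·x + 47.014·y = 395.843193
  -52.250·x − 31.052·y = -2580.319337
det = 3.960·-31.052 − 47.014·-52.250 = 2333.515580
x = (395.843193·-31.052 − 47.014·-2580.319337) / 2333.515580 = 46.718955
y = (3.960·-2580.319337 − 395.843193·-52.250) / 2333.515580 = 4.484539

x=46.719 y=4.485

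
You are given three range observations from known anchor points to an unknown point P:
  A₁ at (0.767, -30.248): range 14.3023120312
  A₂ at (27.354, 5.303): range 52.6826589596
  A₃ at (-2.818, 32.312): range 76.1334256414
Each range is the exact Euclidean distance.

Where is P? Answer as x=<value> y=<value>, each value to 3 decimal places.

eq1: (x − 0.767)² + (y + 30.248)² = 14.3023120312²
eq2: (x − 27.354)² + (y − 5.303)² = 52.6826589596²
eq3: (x + 2.818)² + (y − 32.312)² = 76.1334256414²
eq3−eq2, eq3−eq1 (x²,y² cancel):
  60.344·x − 54.018·y = 2745.192602
  7.170·x − 125.120·y = 5455.265695
det = 60.344·-125.120 − -54.018·7.170 = -7162.932220
x = (2745.192602·-125.120 − -54.018·5455.265695) / -7162.932220 = 6.812288
y = (60.344·5455.265695 − 2745.192602·7.170) / -7162.932220 = -43.209891

x=6.812 y=-43.210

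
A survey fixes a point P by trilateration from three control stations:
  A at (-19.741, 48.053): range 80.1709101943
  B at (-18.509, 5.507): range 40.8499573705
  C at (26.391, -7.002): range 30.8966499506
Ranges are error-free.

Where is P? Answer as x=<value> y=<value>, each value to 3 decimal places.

x=4.170 y=-28.469

eq1: (x + 19.741)² + (y − 48.053)² = 80.1709101943²
eq2: (x + 18.509)² + (y − 5.507)² = 40.8499573705²
eq3: (x − 26.391)² + (y + 7.002)² = 30.8966499506²
eq3−eq1, eq3−eq2 (x²,y² cancel):
  -92.264·x + 110.110·y = -3519.486858
  -89.800·x + 25.018·y = -1086.718794
det = -92.264·25.018 − 110.110·-89.800 = 7579.617248
x = (-3519.486858·25.018 − 110.110·-1086.718794) / 7579.617248 = 4.170143
y = (-92.264·-1086.718794 − -3519.486858·-89.800) / 7579.617248 = -28.469102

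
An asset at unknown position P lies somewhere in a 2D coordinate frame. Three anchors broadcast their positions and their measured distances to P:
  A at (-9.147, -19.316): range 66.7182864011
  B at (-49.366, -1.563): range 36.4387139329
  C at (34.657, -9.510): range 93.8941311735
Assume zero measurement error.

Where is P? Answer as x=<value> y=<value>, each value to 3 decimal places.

eq1: (x + 9.147)² + (y + 19.316)² = 66.7182864011²
eq2: (x + 49.366)² + (y + 1.563)² = 36.4387139329²
eq3: (x − 34.657)² + (y + 9.510)² = 93.8941311735²
eq1−eq3, eq1−eq2 (x²,y² cancel):
  87.608·x + 19.612·y = -3530.005845
  -80.438·x + 35.506·y = 5106.219327
det = 87.608·35.506 − 19.612·-80.438 = 4688.159704
x = (-3530.005845·35.506 − 19.612·5106.219327) / 4688.159704 = -48.095538
y = (87.608·5106.219327 − -3530.005845·-80.438) / 4688.159704 = 34.853559

x=-48.096 y=34.854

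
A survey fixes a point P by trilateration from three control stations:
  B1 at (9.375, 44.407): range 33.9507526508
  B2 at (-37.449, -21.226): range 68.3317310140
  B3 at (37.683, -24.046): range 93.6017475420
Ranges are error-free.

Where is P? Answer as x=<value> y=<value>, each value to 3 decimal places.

x=-24.544 y=45.876

eq1: (x − 9.375)² + (y − 44.407)² = 33.9507526508²
eq2: (x + 37.449)² + (y + 21.226)² = 68.3317310140²
eq3: (x − 37.683)² + (y + 24.046)² = 93.6017475420²
eq2−eq1, eq2−eq3 (x²,y² cancel):
  93.648·x + 131.266·y = 3723.473455
  150.264·x − 5.640·y = -3946.813752
det = 93.648·-5.640 − 131.266·150.264 = -20252.728944
x = (3723.473455·-5.640 − 131.266·-3946.813752) / -20252.728944 = -24.543955
y = (93.648·-3946.813752 − 3723.473455·150.264) / -20252.728944 = 45.876051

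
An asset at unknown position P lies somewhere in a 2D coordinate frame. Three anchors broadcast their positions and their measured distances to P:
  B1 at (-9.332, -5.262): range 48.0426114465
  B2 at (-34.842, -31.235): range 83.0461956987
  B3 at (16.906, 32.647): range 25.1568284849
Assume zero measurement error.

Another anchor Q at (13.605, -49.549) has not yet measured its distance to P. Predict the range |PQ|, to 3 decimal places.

67.428

eq1: (x + 9.332)² + (y + 5.262)² = 48.0426114465²
eq2: (x + 34.842)² + (y + 31.235)² = 83.0461956987²
eq3: (x − 16.906)² + (y − 32.647)² = 25.1568284849²
eq1−eq3, eq1−eq2 (x²,y² cancel):
  52.476·x + 75.818·y = 2912.091072
  -51.020·x − 51.946·y = -2513.762784
det = 52.476·-51.946 − 75.818·-51.020 = 1142.316064
x = (2912.091072·-51.946 − 75.818·-2513.762784) / 1142.316064 = 34.418656
y = (52.476·-2513.762784 − 2912.091072·-51.020) / 1142.316064 = 14.586743
|P − Q| = √((34.418656 − 13.605)² + (14.586743 − -49.549)²) = 67.428494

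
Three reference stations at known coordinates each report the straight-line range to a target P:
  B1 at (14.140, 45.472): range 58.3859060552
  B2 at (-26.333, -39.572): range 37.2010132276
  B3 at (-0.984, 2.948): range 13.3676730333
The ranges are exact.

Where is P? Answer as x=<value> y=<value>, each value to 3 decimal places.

x=-3.537 y=-10.174

eq1: (x − 14.140)² + (y − 45.472)² = 58.3859060552²
eq2: (x + 26.333)² + (y + 39.572)² = 37.2010132276²
eq3: (x + 0.984)² + (y − 2.948)² = 13.3676730333²
eq2−eq1, eq2−eq3 (x²,y² cancel):
  80.946·x + 170.088·y = -2016.726330
  50.698·x + 85.040·y = -1044.490410
det = 80.946·85.040 − 170.088·50.698 = -1739.473584
x = (-2016.726330·85.040 − 170.088·-1044.490410) / -1739.473584 = -3.537207
y = (80.946·-1044.490410 − -2016.726330·50.698) / -1739.473584 = -10.173578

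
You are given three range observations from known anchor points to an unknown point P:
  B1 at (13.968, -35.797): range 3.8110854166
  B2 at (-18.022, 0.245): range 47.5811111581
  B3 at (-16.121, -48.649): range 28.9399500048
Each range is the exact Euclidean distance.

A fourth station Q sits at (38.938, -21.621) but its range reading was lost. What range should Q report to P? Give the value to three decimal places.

32.524

eq1: (x − 13.968)² + (y + 35.797)² = 3.8110854166²
eq2: (x + 18.022)² + (y − 0.245)² = 47.5811111581²
eq3: (x + 16.121)² + (y + 48.649)² = 28.9399500048²
eq2−eq1, eq2−eq3 (x²,y² cancel):
  63.980·x − 72.084·y = 3401.115491
  3.802·x − 97.788·y = 3728.200766
det = 63.980·-97.788 − -72.084·3.802 = -5982.412872
x = (3401.115491·-97.788 − -72.084·3728.200766) / -5982.412872 = 10.672058
y = (63.980·3728.200766 − 3401.115491·3.802) / -5982.412872 = -37.710410
|P − Q| = √((10.672058 − 38.938)² + (-37.710410 − -21.621)²) = 32.524339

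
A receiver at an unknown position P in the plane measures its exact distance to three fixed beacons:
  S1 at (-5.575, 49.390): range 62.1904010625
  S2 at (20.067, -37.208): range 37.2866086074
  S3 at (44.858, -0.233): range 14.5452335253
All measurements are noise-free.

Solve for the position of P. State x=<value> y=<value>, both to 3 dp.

eq1: (x + 5.575)² + (y − 49.390)² = 62.1904010625²
eq2: (x − 20.067)² + (y + 37.208)² = 37.2866086074²
eq3: (x − 44.858)² + (y + 0.233)² = 14.5452335253²
eq1−eq3, eq1−eq2 (x²,y² cancel):
  100.866·x − 99.246·y = 3197.923894
  51.284·x − 173.196·y = 1794.021831
det = 100.866·-173.196 − -99.246·51.284 = -12379.855872
x = (3197.923894·-173.196 − -99.246·1794.021831) / -12379.855872 = 30.357230
y = (100.866·1794.021831 − 3197.923894·51.284) / -12379.855872 = -1.369441

x=30.357 y=-1.369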